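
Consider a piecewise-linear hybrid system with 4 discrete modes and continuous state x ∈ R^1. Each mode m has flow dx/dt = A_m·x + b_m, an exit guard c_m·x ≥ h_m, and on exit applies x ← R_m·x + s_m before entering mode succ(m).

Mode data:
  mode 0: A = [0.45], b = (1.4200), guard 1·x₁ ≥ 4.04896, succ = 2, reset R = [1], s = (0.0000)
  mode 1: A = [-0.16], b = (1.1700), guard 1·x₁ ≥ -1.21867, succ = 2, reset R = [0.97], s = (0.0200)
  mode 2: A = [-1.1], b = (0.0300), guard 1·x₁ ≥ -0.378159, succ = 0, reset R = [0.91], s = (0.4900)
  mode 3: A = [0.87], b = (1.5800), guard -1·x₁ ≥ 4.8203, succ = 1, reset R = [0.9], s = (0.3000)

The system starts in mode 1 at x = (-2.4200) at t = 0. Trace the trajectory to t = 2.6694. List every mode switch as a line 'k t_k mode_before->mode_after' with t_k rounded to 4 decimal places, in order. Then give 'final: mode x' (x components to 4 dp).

Mode 1: guard c·x = -1.2187 hit at Δt = 0.8234 (t = 0.8234), x⁻ = (-1.2187) → reset → x⁺ = (-1.1621), jump to mode 2
Mode 2: guard c·x = -0.3782 hit at Δt = 0.9784 (t = 1.8018), x⁻ = (-0.3782) → reset → x⁺ = (0.1459), jump to mode 0
Mode 0: flow for 0.8676 to horizon, guard not reached → x = (1.7226)

1 0.8234 1->2
2 1.8018 2->0
final: 0 1.7226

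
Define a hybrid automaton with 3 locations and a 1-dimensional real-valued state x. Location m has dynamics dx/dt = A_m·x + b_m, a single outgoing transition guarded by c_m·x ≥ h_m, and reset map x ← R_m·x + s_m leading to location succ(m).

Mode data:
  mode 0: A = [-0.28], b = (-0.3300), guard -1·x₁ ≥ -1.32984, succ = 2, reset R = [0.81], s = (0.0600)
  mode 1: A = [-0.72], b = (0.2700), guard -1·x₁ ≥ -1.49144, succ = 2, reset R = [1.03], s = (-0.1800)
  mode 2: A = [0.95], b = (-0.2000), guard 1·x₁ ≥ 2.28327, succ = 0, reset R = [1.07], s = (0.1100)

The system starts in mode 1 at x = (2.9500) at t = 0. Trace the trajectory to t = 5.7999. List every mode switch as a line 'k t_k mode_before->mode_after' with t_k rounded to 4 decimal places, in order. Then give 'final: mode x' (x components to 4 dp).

1 1.1607 1->2
2 1.7848 2->0
3 3.2034 0->2
4 4.0508 2->0
5 5.4694 0->2
final: 2 1.4789

Mode 1: guard c·x = -1.4914 hit at Δt = 1.1607 (t = 1.1607), x⁻ = (1.4914) → reset → x⁺ = (1.3562), jump to mode 2
Mode 2: guard c·x = 2.2833 hit at Δt = 0.6241 (t = 1.7848), x⁻ = (2.2833) → reset → x⁺ = (2.5531), jump to mode 0
Mode 0: guard c·x = -1.3298 hit at Δt = 1.4186 (t = 3.2034), x⁻ = (1.3298) → reset → x⁺ = (1.1372), jump to mode 2
Mode 2: guard c·x = 2.2833 hit at Δt = 0.8474 (t = 4.0508), x⁻ = (2.2833) → reset → x⁺ = (2.5531), jump to mode 0
Mode 0: guard c·x = -1.3298 hit at Δt = 1.4186 (t = 5.4694), x⁻ = (1.3298) → reset → x⁺ = (1.1372), jump to mode 2
Mode 2: flow for 0.3305 to horizon, guard not reached → x = (1.4789)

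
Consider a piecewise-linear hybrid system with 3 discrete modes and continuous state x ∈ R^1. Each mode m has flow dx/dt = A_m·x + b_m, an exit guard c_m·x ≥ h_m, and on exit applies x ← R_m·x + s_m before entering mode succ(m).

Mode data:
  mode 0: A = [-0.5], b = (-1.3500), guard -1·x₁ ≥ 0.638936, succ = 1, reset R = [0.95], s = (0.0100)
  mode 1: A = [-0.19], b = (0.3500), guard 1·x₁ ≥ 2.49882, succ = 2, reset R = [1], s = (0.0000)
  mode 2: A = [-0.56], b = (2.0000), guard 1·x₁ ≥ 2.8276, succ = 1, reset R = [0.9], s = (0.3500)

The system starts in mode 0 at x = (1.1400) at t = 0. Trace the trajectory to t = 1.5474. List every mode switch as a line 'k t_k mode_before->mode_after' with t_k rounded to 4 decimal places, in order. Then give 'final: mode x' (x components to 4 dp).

1 1.2445 0->1
final: 1 -0.4606

Mode 0: guard c·x = 0.6389 hit at Δt = 1.2445 (t = 1.2445), x⁻ = (-0.6389) → reset → x⁺ = (-0.5970), jump to mode 1
Mode 1: flow for 0.3029 to horizon, guard not reached → x = (-0.4606)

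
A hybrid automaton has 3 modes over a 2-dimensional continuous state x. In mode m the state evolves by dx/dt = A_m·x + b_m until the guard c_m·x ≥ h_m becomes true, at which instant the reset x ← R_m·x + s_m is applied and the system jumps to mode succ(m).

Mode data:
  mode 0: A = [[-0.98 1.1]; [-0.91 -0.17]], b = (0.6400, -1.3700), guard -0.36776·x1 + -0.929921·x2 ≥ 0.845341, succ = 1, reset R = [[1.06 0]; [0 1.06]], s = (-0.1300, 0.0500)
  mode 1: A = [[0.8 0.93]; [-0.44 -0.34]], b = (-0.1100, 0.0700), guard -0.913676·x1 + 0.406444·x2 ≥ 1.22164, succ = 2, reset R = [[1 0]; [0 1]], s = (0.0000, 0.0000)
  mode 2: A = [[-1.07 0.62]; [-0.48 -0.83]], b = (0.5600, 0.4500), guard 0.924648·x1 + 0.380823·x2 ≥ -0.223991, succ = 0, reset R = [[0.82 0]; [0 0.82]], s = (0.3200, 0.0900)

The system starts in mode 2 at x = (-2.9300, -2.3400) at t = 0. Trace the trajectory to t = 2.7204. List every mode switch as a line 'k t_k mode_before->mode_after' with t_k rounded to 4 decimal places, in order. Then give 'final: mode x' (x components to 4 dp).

Mode 2: guard c·x = -0.2240 hit at Δt = 1.5065 (t = 1.5065), x⁻ = (-0.3304, 0.2141) → reset → x⁺ = (0.0491, 0.2655), jump to mode 0
Mode 0: guard c·x = 0.8453 hit at Δt = 0.8287 (t = 2.3352), x⁻ = (0.1116, -0.9532) → reset → x⁺ = (-0.0117, -0.9604), jump to mode 1
Mode 1: flow for 0.3852 to horizon, guard not reached → x = (-0.4346, -0.7819)

1 1.5065 2->0
2 2.3352 0->1
final: 1 -0.4346 -0.7819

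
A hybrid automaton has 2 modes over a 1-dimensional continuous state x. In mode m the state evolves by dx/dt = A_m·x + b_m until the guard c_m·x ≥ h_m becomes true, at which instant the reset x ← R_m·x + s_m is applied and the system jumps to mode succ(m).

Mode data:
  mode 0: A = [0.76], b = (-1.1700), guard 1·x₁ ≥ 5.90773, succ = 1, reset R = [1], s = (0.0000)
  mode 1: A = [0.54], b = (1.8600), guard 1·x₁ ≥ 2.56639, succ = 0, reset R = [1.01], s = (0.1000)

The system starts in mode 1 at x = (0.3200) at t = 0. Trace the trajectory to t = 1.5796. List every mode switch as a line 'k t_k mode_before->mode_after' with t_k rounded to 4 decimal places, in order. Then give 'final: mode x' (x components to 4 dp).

1 0.8666 1->0
final: 0 3.5210

Mode 1: guard c·x = 2.5664 hit at Δt = 0.8666 (t = 0.8666), x⁻ = (2.5664) → reset → x⁺ = (2.6921), jump to mode 0
Mode 0: flow for 0.7130 to horizon, guard not reached → x = (3.5210)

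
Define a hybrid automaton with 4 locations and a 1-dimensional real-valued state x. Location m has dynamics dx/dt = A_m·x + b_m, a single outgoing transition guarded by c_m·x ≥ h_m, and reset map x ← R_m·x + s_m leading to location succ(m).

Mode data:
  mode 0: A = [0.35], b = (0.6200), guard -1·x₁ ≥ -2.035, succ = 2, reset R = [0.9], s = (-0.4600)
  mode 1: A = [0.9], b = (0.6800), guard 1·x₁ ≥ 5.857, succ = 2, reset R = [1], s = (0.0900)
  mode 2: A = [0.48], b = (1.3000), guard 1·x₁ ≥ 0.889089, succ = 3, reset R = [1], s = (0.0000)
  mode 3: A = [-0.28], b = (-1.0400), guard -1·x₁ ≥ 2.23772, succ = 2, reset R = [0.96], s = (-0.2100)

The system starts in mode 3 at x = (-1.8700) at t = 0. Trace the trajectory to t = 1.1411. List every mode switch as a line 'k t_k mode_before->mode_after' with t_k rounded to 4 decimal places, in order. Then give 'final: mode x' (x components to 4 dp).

1 0.7942 3->2
final: 2 -2.2948

Mode 3: guard c·x = 2.2377 hit at Δt = 0.7942 (t = 0.7942), x⁻ = (-2.2377) → reset → x⁺ = (-2.3582), jump to mode 2
Mode 2: flow for 0.3469 to horizon, guard not reached → x = (-2.2948)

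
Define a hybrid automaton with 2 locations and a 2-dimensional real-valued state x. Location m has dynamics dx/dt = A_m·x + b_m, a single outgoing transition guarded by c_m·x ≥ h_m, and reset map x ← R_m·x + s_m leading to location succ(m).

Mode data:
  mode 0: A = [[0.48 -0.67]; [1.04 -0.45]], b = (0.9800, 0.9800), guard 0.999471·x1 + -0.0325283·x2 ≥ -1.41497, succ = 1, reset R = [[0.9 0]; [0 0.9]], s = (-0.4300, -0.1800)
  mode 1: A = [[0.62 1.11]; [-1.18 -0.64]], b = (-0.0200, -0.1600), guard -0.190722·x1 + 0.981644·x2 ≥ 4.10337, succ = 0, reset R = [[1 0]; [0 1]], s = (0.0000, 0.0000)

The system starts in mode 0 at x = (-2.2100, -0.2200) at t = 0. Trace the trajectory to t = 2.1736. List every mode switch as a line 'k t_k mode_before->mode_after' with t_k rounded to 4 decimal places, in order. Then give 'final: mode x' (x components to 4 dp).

1 1.3043 0->1
final: 1 -3.0792 1.2725

Mode 0: guard c·x = -1.4150 hit at Δt = 1.3043 (t = 1.3043), x⁻ = (-1.4516, -1.1031) → reset → x⁺ = (-1.7365, -1.1728), jump to mode 1
Mode 1: flow for 0.8693 to horizon, guard not reached → x = (-3.0792, 1.2725)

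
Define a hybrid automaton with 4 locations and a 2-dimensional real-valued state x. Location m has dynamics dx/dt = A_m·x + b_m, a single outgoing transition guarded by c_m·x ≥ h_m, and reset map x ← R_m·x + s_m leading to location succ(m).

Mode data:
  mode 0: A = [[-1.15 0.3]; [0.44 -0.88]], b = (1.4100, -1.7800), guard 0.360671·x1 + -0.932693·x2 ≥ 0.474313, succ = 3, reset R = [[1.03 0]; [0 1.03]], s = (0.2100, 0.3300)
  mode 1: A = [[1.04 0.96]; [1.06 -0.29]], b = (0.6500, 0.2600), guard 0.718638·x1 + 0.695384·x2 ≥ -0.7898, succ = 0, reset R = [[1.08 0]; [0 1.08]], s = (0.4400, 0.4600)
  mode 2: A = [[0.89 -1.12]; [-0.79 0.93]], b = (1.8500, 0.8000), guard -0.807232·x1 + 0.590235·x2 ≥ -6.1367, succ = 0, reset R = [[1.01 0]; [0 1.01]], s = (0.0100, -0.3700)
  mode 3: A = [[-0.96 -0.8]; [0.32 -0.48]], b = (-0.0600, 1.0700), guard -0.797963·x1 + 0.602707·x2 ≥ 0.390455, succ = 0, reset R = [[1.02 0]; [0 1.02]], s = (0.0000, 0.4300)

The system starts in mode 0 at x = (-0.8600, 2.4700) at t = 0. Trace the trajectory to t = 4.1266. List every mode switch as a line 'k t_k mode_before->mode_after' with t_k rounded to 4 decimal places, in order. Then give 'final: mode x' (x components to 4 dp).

1 1.0965 0->3
2 1.8763 3->0
3 2.6552 0->3
4 3.4353 3->0
final: 0 0.8387 -0.0339

Mode 0: guard c·x = 0.4743 hit at Δt = 1.0965 (t = 1.0965), x⁻ = (0.7456, -0.2202) → reset → x⁺ = (0.9779, 0.1032), jump to mode 3
Mode 3: guard c·x = 0.3905 hit at Δt = 0.7798 (t = 1.8763), x⁻ = (0.1751, 0.8796) → reset → x⁺ = (0.1786, 1.3272), jump to mode 0
Mode 0: guard c·x = 0.4743 hit at Δt = 0.7789 (t = 2.6552), x⁻ = (0.8544, -0.1782) → reset → x⁺ = (1.0900, 0.1465), jump to mode 3
Mode 3: guard c·x = 0.3905 hit at Δt = 0.7801 (t = 3.4353), x⁻ = (0.2080, 0.9233) → reset → x⁺ = (0.2122, 1.3717), jump to mode 0
Mode 0: flow for 0.6913 to horizon, guard not reached → x = (0.8387, -0.0339)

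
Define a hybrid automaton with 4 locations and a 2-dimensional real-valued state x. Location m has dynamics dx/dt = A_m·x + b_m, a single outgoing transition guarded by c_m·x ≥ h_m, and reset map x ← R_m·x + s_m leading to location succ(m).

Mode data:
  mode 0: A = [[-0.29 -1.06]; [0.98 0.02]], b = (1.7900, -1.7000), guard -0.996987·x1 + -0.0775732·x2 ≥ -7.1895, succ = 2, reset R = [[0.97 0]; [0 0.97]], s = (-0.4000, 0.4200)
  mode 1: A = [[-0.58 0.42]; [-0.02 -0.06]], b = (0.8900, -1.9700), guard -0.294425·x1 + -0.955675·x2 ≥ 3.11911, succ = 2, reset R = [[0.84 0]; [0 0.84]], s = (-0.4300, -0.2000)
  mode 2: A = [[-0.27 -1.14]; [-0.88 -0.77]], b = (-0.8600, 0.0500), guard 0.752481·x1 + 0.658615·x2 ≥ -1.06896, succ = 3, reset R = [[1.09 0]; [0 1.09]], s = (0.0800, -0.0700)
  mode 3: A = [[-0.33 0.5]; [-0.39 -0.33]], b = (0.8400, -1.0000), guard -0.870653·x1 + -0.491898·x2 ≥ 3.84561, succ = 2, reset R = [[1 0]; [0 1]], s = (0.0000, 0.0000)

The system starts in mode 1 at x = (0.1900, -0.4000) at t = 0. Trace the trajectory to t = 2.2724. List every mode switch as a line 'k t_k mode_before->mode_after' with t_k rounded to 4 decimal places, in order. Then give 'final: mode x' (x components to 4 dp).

1 1.5520 1->2
2 1.9703 2->3
final: 3 0.4276 -2.5497

Mode 1: guard c·x = 3.1191 hit at Δt = 1.5520 (t = 1.5520), x⁻ = (0.0928, -3.2924) → reset → x⁺ = (-0.3520, -2.9656), jump to mode 2
Mode 2: guard c·x = -1.0690 hit at Δt = 0.4183 (t = 1.9703), x⁻ = (0.4790, -2.1703) → reset → x⁺ = (0.6021, -2.4357), jump to mode 3
Mode 3: flow for 0.3021 to horizon, guard not reached → x = (0.4276, -2.5497)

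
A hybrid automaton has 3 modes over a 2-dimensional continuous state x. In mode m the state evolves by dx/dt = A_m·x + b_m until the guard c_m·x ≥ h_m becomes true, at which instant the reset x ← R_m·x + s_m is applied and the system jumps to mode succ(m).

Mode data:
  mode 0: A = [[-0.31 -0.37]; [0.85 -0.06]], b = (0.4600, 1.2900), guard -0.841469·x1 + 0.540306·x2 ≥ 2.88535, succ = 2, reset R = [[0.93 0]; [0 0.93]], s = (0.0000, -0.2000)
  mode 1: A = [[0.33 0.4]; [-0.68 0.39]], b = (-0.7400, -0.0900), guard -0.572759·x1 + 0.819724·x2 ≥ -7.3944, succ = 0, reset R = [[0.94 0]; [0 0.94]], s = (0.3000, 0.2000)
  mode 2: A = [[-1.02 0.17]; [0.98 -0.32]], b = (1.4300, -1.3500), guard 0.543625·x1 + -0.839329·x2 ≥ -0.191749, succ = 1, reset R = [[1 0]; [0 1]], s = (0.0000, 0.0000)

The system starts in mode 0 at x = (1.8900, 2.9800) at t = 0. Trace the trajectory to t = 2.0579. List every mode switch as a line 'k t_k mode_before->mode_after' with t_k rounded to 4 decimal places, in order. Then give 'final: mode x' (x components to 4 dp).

Mode 0: guard c·x = 2.8853 hit at Δt = 1.2807 (t = 1.2807), x⁻ = (0.0200, 5.3714) → reset → x⁺ = (0.0186, 4.7954), jump to mode 2
Mode 2: flow for 0.7772 to horizon, guard not reached → x = (1.1258, 3.2714)

1 1.2807 0->2
final: 2 1.1258 3.2714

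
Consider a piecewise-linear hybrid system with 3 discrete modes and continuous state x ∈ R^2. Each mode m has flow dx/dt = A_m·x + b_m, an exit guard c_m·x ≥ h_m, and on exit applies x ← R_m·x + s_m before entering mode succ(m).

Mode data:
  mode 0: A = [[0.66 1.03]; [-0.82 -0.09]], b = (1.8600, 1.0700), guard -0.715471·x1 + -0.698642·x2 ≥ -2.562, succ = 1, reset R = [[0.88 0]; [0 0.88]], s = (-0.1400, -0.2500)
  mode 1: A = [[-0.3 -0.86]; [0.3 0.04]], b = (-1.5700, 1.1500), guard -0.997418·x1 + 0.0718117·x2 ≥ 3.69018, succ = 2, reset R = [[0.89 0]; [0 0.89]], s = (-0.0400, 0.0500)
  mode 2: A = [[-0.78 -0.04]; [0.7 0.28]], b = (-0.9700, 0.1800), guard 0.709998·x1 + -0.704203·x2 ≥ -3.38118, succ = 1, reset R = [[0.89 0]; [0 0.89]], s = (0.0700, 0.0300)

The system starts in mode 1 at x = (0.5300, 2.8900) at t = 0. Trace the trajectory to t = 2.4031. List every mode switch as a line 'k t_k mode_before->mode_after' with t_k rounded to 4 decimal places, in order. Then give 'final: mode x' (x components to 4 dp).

1 0.9801 1->2
2 1.9286 2->1
final: 1 -3.2693 2.5488

Mode 1: guard c·x = 3.6902 hit at Δt = 0.9801 (t = 0.9801), x⁻ = (-3.4325, 3.7118) → reset → x⁺ = (-3.0949, 3.3535), jump to mode 2
Mode 2: guard c·x = -3.3812 hit at Δt = 0.9485 (t = 1.9286), x⁻ = (-2.2045, 2.5788) → reset → x⁺ = (-1.8920, 2.3252), jump to mode 1
Mode 1: flow for 0.4745 to horizon, guard not reached → x = (-3.2693, 2.5488)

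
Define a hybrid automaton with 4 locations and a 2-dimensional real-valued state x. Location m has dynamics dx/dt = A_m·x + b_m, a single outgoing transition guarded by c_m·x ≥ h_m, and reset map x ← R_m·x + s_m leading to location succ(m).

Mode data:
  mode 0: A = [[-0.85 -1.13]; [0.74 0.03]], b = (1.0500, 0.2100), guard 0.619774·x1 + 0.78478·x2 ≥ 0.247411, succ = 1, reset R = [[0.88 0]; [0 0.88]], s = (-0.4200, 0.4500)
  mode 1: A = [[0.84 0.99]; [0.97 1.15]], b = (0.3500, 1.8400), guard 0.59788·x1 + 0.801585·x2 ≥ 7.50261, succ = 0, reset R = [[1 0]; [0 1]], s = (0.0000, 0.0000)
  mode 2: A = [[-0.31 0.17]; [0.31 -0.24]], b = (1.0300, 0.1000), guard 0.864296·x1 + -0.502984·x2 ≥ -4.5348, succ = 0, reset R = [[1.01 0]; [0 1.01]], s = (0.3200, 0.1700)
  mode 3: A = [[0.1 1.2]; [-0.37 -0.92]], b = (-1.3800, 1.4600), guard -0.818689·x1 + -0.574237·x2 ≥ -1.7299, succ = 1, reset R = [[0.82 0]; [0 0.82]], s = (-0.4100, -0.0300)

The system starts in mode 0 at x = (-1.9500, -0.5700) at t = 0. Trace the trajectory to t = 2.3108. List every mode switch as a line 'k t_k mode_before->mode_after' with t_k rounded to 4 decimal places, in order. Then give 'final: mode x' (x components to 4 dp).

1 1.4257 0->1
final: 1 3.4085 4.7283

Mode 0: guard c·x = 0.2474 hit at Δt = 1.4257 (t = 1.4257), x⁻ = (0.9946, -0.4702) → reset → x⁺ = (0.4552, 0.0362), jump to mode 1
Mode 1: flow for 0.8851 to horizon, guard not reached → x = (3.4085, 4.7283)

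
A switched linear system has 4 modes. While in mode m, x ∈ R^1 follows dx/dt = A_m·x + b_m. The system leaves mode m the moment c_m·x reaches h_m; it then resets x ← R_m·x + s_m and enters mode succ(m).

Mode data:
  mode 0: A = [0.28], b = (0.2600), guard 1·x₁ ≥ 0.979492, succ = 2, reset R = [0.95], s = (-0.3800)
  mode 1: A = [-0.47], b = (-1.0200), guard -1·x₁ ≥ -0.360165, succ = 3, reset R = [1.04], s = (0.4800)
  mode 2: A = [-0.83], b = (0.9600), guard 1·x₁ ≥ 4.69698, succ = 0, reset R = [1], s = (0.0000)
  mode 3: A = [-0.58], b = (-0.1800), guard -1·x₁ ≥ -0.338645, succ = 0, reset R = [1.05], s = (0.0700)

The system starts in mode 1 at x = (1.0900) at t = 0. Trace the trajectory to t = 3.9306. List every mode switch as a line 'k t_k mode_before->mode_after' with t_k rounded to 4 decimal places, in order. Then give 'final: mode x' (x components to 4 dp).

1 0.5392 1->3
2 1.5478 3->0
3 2.7725 0->2
final: 2 0.9248

Mode 1: guard c·x = -0.3602 hit at Δt = 0.5392 (t = 0.5392), x⁻ = (0.3602) → reset → x⁺ = (0.8546), jump to mode 3
Mode 3: guard c·x = -0.3386 hit at Δt = 1.0086 (t = 1.5478), x⁻ = (0.3386) → reset → x⁺ = (0.4256), jump to mode 0
Mode 0: guard c·x = 0.9795 hit at Δt = 1.2247 (t = 2.7725), x⁻ = (0.9795) → reset → x⁺ = (0.5505), jump to mode 2
Mode 2: flow for 1.1581 to horizon, guard not reached → x = (0.9248)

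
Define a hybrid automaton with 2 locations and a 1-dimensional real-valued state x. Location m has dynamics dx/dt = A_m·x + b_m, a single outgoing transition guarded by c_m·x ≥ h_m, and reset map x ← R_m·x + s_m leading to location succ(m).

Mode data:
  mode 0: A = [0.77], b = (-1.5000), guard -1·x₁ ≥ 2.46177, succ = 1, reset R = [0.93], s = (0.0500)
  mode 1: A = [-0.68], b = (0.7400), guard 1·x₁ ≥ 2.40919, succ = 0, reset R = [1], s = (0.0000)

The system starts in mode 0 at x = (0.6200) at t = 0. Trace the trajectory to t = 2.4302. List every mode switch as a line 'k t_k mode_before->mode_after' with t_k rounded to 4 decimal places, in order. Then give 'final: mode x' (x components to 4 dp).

1 1.5586 0->1
final: 1 -0.7514

Mode 0: guard c·x = 2.4618 hit at Δt = 1.5586 (t = 1.5586), x⁻ = (-2.4618) → reset → x⁺ = (-2.2394), jump to mode 1
Mode 1: flow for 0.8716 to horizon, guard not reached → x = (-0.7514)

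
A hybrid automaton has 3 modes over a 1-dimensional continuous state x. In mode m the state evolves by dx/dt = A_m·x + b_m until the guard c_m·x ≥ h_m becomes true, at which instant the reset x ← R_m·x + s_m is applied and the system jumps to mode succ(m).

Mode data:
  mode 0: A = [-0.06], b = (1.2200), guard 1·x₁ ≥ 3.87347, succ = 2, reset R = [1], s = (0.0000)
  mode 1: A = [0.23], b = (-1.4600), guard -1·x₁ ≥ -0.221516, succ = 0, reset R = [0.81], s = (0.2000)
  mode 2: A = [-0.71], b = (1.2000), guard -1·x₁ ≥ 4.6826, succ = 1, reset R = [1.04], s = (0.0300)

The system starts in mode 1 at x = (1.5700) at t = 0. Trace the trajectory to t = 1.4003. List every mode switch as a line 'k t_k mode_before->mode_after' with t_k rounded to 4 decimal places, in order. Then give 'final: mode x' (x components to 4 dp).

Mode 1: guard c·x = -0.2215 hit at Δt = 1.0809 (t = 1.0809), x⁻ = (0.2215) → reset → x⁺ = (0.3794), jump to mode 0
Mode 0: flow for 0.3194 to horizon, guard not reached → x = (0.7582)

1 1.0809 1->0
final: 0 0.7582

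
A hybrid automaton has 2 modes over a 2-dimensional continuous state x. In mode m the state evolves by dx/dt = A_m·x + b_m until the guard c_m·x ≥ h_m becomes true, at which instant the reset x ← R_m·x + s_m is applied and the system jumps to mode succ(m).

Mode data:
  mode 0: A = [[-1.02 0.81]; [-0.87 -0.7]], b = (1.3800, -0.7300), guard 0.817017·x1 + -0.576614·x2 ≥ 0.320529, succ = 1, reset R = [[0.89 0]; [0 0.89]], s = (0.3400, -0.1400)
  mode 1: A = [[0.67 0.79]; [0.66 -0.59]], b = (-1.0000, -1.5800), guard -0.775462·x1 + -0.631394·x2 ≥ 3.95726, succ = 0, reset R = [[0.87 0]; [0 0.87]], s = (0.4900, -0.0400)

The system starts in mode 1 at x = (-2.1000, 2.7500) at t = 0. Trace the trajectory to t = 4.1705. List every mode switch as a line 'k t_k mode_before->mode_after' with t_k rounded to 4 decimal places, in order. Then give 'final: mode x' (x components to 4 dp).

1 0.9594 1->0
2 2.3923 0->1
3 3.8063 1->0
final: 0 -1.5471 -1.3574

Mode 1: guard c·x = 3.9573 hit at Δt = 0.9594 (t = 0.9594), x⁻ = (-4.2744, -1.0177) → reset → x⁺ = (-3.2288, -0.9254), jump to mode 0
Mode 0: guard c·x = 0.3205 hit at Δt = 1.4329 (t = 2.3923), x⁻ = (0.1780, -0.3037) → reset → x⁺ = (0.4984, -0.4103), jump to mode 1
Mode 1: guard c·x = 3.9573 hit at Δt = 1.4140 (t = 3.8063), x⁻ = (-3.1496, -2.3993) → reset → x⁺ = (-2.2501, -2.1274), jump to mode 0
Mode 0: flow for 0.3642 to horizon, guard not reached → x = (-1.5471, -1.3574)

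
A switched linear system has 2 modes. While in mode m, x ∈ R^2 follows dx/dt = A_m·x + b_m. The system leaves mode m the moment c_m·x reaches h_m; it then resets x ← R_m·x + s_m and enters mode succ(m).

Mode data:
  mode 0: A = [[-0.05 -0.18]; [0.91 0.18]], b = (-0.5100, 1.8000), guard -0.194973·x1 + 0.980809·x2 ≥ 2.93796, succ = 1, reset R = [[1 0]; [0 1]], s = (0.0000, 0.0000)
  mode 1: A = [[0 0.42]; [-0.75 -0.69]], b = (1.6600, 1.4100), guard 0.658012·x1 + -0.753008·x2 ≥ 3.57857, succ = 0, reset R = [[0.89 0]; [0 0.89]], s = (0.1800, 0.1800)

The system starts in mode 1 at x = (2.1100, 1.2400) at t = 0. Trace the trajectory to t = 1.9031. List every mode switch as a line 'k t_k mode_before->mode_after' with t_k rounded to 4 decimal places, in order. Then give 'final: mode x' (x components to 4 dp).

1 1.3958 1->0
final: 0 3.8349 2.4255

Mode 1: guard c·x = 3.5786 hit at Δt = 1.3958 (t = 1.3958), x⁻ = (4.6140, -0.7205) → reset → x⁺ = (4.2864, -0.4612), jump to mode 0
Mode 0: flow for 0.5073 to horizon, guard not reached → x = (3.8349, 2.4255)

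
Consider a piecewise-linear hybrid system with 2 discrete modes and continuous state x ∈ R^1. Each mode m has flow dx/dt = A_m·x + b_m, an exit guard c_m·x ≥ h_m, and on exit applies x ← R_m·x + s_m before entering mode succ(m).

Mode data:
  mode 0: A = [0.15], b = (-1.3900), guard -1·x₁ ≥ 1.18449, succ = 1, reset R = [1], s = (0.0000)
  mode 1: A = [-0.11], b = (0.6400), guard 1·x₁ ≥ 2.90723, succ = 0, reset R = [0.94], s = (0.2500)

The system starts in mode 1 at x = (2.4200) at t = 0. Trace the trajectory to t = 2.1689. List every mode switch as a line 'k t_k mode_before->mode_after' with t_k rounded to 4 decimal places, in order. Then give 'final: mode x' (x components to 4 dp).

1 1.4069 1->0
final: 0 2.2219

Mode 1: guard c·x = 2.9072 hit at Δt = 1.4069 (t = 1.4069), x⁻ = (2.9072) → reset → x⁺ = (2.9828), jump to mode 0
Mode 0: flow for 0.7620 to horizon, guard not reached → x = (2.2219)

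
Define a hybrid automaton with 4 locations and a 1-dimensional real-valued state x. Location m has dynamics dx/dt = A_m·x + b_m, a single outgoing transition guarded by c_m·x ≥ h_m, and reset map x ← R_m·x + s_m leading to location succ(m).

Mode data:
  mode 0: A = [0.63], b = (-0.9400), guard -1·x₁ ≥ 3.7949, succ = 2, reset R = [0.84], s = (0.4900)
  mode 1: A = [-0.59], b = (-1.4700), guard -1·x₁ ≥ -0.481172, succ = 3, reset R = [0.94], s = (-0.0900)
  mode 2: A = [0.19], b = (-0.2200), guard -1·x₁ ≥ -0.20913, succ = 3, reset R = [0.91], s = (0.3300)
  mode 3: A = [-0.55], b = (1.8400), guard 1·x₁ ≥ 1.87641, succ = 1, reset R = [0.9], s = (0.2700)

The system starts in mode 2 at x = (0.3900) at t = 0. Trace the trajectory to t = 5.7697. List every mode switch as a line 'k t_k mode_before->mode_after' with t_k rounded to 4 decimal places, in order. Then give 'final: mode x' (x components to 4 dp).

Mode 2: guard c·x = -0.2091 hit at Δt = 1.1132 (t = 1.1132), x⁻ = (0.2091) → reset → x⁺ = (0.5203), jump to mode 3
Mode 3: guard c·x = 1.8764 hit at Δt = 1.1890 (t = 2.3022), x⁻ = (1.8764) → reset → x⁺ = (1.9588), jump to mode 1
Mode 1: guard c·x = -0.4812 hit at Δt = 0.6839 (t = 2.9861), x⁻ = (0.4812) → reset → x⁺ = (0.3623), jump to mode 3
Mode 3: guard c·x = 1.8764 hit at Δt = 1.2879 (t = 4.2740), x⁻ = (1.8764) → reset → x⁺ = (1.9588), jump to mode 1
Mode 1: guard c·x = -0.4812 hit at Δt = 0.6839 (t = 4.9579), x⁻ = (0.4812) → reset → x⁺ = (0.3623), jump to mode 3
Mode 3: flow for 0.8118 to horizon, guard not reached → x = (1.4366)

1 1.1132 2->3
2 2.3022 3->1
3 2.9861 1->3
4 4.2740 3->1
5 4.9579 1->3
final: 3 1.4366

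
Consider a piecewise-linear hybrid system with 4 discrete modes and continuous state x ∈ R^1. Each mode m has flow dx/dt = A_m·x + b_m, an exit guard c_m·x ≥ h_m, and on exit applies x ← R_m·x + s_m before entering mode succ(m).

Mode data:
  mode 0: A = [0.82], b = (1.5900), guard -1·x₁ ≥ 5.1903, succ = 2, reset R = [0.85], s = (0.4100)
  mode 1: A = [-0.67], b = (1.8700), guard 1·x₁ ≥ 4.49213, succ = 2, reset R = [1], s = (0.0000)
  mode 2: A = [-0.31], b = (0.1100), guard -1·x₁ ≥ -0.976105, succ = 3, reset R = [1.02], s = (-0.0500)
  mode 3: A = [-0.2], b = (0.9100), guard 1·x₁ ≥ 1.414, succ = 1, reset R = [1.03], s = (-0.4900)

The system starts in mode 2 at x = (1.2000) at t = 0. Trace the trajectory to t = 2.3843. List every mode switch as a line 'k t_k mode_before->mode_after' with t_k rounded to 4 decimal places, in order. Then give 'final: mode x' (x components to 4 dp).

Mode 2: guard c·x = -0.9761 hit at Δt = 0.9928 (t = 0.9928), x⁻ = (0.9761) → reset → x⁺ = (0.9456), jump to mode 3
Mode 3: guard c·x = 1.4140 hit at Δt = 0.6960 (t = 1.6888), x⁻ = (1.4140) → reset → x⁺ = (0.9664), jump to mode 1
Mode 1: flow for 0.6955 to horizon, guard not reached → x = (1.6461)

1 0.9928 2->3
2 1.6888 3->1
final: 1 1.6461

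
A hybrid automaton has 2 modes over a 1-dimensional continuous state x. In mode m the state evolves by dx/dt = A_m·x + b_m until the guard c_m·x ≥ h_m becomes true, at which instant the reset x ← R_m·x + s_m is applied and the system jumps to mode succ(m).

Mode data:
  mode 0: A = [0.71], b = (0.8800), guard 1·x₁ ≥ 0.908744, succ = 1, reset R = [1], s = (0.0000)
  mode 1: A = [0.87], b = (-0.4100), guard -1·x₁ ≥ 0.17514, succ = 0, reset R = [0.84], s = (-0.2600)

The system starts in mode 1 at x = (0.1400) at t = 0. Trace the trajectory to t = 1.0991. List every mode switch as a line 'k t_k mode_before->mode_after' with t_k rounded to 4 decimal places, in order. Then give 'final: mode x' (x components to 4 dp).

Mode 1: guard c·x = 0.1751 hit at Δt = 0.7684 (t = 0.7684), x⁻ = (-0.1751) → reset → x⁺ = (-0.4071), jump to mode 0
Mode 0: flow for 0.3307 to horizon, guard not reached → x = (-0.1868)

1 0.7684 1->0
final: 0 -0.1868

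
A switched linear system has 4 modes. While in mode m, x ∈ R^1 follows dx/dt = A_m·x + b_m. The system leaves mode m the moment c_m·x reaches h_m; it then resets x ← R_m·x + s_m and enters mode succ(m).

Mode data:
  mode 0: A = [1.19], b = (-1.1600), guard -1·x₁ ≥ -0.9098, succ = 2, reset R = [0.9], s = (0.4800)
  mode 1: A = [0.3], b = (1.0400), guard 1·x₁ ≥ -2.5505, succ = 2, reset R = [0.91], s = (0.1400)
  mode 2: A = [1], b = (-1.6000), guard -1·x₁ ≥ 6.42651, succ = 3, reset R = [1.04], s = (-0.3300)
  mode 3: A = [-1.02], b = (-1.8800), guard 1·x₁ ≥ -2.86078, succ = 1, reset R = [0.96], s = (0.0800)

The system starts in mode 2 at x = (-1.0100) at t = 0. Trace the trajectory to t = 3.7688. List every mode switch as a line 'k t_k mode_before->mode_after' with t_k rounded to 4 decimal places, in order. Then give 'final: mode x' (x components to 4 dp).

1 1.1234 2->3
2 2.7170 3->1
3 3.1676 1->2
final: 2 -5.2974

Mode 2: guard c·x = 6.4265 hit at Δt = 1.1234 (t = 1.1234), x⁻ = (-6.4265) → reset → x⁺ = (-7.0136), jump to mode 3
Mode 3: guard c·x = -2.8608 hit at Δt = 1.5936 (t = 2.7170), x⁻ = (-2.8608) → reset → x⁺ = (-2.6663), jump to mode 1
Mode 1: guard c·x = -2.5505 hit at Δt = 0.4506 (t = 3.1676), x⁻ = (-2.5505) → reset → x⁺ = (-2.1810), jump to mode 2
Mode 2: flow for 0.6012 to horizon, guard not reached → x = (-5.2974)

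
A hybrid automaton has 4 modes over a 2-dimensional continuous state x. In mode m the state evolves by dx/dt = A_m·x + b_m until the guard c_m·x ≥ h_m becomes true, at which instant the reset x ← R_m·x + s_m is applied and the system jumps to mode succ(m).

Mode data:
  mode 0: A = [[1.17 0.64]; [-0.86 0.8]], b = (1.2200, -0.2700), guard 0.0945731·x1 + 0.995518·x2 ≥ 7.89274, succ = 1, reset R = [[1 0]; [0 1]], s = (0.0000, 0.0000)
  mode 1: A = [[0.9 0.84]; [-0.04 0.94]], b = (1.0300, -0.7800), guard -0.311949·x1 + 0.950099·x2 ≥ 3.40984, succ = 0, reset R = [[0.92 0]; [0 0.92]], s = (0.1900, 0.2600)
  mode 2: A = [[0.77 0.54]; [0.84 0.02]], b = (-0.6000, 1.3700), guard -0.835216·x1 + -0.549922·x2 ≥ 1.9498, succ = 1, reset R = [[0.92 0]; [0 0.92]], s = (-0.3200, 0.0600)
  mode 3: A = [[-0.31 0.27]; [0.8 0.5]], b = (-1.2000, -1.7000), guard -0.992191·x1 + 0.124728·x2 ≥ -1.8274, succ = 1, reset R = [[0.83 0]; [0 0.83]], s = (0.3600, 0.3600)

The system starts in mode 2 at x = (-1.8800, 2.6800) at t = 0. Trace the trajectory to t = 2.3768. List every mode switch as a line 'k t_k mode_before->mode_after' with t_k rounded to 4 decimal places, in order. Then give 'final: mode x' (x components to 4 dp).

Mode 2: guard c·x = 1.9498 hit at Δt = 1.2993 (t = 1.2993), x⁻ = (-3.5065, 1.7801) → reset → x⁺ = (-3.5460, 1.6977), jump to mode 1
Mode 1: guard c·x = 3.4098 hit at Δt = 0.5026 (t = 1.8019), x⁻ = (-3.8736, 2.3171) → reset → x⁺ = (-3.3737, 2.3917), jump to mode 0
Mode 0: flow for 0.5749 to horizon, guard not reached → x = (-3.6257, 5.8380)

1 1.2993 2->1
2 1.8019 1->0
final: 0 -3.6257 5.8380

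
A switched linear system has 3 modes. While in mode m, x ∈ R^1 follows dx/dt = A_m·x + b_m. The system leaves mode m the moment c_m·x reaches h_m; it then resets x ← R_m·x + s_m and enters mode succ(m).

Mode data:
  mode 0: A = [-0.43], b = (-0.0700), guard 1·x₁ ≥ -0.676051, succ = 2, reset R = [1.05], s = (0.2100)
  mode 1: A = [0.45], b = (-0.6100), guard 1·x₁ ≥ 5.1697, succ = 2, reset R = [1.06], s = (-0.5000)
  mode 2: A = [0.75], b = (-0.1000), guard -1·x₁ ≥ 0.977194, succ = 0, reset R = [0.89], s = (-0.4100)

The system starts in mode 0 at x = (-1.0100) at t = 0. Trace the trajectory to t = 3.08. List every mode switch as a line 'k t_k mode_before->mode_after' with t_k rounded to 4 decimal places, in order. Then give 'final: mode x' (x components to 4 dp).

1 1.1655 0->2
2 1.9146 2->0
final: 0 -0.8395

Mode 0: guard c·x = -0.6761 hit at Δt = 1.1655 (t = 1.1655), x⁻ = (-0.6761) → reset → x⁺ = (-0.4999), jump to mode 2
Mode 2: guard c·x = 0.9772 hit at Δt = 0.7491 (t = 1.9146), x⁻ = (-0.9772) → reset → x⁺ = (-1.2797), jump to mode 0
Mode 0: flow for 1.1654 to horizon, guard not reached → x = (-0.8395)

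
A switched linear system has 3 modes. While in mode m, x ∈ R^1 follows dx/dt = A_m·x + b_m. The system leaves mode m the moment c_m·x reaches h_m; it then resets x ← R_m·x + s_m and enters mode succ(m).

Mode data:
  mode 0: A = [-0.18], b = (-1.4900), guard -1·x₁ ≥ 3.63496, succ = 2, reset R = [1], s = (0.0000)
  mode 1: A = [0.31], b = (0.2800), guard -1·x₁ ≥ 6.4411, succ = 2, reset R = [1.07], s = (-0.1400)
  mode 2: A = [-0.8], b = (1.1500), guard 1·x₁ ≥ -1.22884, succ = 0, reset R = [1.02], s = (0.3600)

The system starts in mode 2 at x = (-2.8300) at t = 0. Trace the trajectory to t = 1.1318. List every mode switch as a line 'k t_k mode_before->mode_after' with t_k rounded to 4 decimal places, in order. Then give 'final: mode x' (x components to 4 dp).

Mode 2: guard c·x = -1.2288 hit at Δt = 0.5879 (t = 0.5879), x⁻ = (-1.2288) → reset → x⁺ = (-0.8934), jump to mode 0
Mode 0: flow for 0.5439 to horizon, guard not reached → x = (-1.5821)

1 0.5879 2->0
final: 0 -1.5821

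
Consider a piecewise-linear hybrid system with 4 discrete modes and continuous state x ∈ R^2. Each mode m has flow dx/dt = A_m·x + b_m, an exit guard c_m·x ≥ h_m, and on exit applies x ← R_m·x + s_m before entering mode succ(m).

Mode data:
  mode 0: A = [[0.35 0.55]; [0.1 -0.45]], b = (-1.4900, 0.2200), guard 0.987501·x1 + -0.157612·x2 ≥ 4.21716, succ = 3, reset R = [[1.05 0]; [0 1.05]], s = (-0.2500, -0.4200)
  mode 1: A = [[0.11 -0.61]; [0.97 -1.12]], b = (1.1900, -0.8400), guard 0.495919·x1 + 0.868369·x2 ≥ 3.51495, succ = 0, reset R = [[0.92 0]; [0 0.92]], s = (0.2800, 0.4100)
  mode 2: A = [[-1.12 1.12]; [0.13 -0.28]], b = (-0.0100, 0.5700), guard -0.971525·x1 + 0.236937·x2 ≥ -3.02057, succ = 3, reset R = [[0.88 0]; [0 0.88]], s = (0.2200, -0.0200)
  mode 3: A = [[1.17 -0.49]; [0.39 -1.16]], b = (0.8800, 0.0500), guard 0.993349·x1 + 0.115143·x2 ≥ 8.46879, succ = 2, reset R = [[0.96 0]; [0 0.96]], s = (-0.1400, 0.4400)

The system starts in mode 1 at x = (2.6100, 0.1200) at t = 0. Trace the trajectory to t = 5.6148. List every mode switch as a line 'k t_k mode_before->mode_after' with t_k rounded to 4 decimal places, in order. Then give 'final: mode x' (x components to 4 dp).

1 1.3917 1->0
2 2.0618 0->3
3 2.5710 3->2
4 3.9486 2->3
5 4.6919 3->2
final: 2 4.6544 3.0939

Mode 1: guard c·x = 3.5149 hit at Δt = 1.3917 (t = 1.3917), x⁻ = (3.8831, 1.8302) → reset → x⁺ = (3.8524, 2.0937), jump to mode 0
Mode 0: guard c·x = 4.2172 hit at Δt = 0.6701 (t = 2.0618), x⁻ = (4.5770, 1.9203) → reset → x⁺ = (4.5559, 1.5963), jump to mode 3
Mode 3: guard c·x = 8.4688 hit at Δt = 0.5092 (t = 2.5710), x⁻ = (8.3089, 1.8688) → reset → x⁺ = (7.8365, 2.2340), jump to mode 2
Mode 2: guard c·x = -3.0206 hit at Δt = 1.3776 (t = 3.9486), x⁻ = (3.8245, 2.9332) → reset → x⁺ = (3.5855, 2.5612), jump to mode 3
Mode 3: guard c·x = 8.4688 hit at Δt = 0.7433 (t = 4.6919), x⁻ = (8.2641, 2.2549) → reset → x⁺ = (7.7936, 2.6047), jump to mode 2
Mode 2: flow for 0.9229 to horizon, guard not reached → x = (4.6544, 3.0939)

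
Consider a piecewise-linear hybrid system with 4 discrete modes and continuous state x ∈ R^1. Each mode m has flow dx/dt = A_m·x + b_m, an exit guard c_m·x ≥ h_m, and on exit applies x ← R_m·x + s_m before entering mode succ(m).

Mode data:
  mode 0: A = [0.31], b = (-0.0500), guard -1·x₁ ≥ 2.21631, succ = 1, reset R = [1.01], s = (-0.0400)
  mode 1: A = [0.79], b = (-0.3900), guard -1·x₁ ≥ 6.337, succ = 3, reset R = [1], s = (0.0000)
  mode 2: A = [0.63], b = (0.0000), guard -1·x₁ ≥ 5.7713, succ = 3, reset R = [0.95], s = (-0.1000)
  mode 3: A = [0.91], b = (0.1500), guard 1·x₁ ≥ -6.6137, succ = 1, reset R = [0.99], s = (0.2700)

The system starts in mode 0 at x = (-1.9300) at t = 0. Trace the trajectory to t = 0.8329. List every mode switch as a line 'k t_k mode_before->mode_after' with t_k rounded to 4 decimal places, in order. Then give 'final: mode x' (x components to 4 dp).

1 0.4139 0->1
final: 1 -3.3662

Mode 0: guard c·x = 2.2163 hit at Δt = 0.4139 (t = 0.4139), x⁻ = (-2.2163) → reset → x⁺ = (-2.2785), jump to mode 1
Mode 1: flow for 0.4190 to horizon, guard not reached → x = (-3.3662)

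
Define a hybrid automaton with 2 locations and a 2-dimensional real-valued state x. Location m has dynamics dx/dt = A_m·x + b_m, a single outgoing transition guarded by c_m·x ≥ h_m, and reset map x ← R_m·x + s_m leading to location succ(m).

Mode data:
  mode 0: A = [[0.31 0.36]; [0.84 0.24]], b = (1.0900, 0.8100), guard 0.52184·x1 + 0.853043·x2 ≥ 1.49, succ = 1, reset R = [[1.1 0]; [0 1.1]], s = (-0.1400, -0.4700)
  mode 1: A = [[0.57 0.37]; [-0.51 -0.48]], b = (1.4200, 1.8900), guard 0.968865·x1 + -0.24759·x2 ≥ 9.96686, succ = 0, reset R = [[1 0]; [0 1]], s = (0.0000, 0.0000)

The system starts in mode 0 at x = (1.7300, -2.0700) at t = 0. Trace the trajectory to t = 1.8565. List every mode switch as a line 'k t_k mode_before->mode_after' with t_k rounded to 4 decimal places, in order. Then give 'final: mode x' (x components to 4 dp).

Mode 0: guard c·x = 1.4900 hit at Δt = 0.8492 (t = 0.8492), x⁻ = (2.8924, -0.0227) → reset → x⁺ = (3.0416, -0.4950), jump to mode 1
Mode 1: flow for 1.0073 to horizon, guard not reached → x = (7.0824, -0.8497)

1 0.8492 0->1
final: 1 7.0824 -0.8497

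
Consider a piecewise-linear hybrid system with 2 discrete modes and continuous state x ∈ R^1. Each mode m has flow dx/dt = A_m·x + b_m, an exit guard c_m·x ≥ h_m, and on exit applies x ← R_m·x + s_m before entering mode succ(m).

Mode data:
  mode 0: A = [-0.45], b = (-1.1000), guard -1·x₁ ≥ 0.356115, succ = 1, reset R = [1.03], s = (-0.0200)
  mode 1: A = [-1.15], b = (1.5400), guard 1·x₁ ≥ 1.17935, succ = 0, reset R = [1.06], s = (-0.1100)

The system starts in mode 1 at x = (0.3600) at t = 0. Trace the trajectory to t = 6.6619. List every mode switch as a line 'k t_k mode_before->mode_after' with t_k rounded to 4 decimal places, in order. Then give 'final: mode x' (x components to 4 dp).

1 1.5764 1->0
2 2.7770 0->1
3 4.8463 1->0
4 6.0469 0->1
final: 1 0.4882

Mode 1: guard c·x = 1.1793 hit at Δt = 1.5764 (t = 1.5764), x⁻ = (1.1793) → reset → x⁺ = (1.1401), jump to mode 0
Mode 0: guard c·x = 0.3561 hit at Δt = 1.2006 (t = 2.7770), x⁻ = (-0.3561) → reset → x⁺ = (-0.3868), jump to mode 1
Mode 1: guard c·x = 1.1793 hit at Δt = 2.0693 (t = 4.8463), x⁻ = (1.1793) → reset → x⁺ = (1.1401), jump to mode 0
Mode 0: guard c·x = 0.3561 hit at Δt = 1.2006 (t = 6.0469), x⁻ = (-0.3561) → reset → x⁺ = (-0.3868), jump to mode 1
Mode 1: flow for 0.6150 to horizon, guard not reached → x = (0.4882)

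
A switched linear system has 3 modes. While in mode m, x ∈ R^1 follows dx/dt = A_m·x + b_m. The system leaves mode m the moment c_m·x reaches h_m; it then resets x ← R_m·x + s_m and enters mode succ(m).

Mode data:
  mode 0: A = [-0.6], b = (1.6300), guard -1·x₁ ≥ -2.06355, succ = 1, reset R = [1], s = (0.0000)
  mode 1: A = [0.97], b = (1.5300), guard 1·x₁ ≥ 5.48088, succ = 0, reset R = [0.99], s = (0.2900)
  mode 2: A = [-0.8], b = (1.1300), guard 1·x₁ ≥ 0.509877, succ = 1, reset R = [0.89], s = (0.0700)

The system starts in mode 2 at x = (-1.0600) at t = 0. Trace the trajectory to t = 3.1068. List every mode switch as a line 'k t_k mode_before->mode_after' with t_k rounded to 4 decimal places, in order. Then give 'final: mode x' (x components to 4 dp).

1 1.2596 2->1
2 2.5088 1->0
final: 0 4.8118

Mode 2: guard c·x = 0.5099 hit at Δt = 1.2596 (t = 1.2596), x⁻ = (0.5099) → reset → x⁺ = (0.5238), jump to mode 1
Mode 1: guard c·x = 5.4809 hit at Δt = 1.2492 (t = 2.5088), x⁻ = (5.4809) → reset → x⁺ = (5.7161), jump to mode 0
Mode 0: flow for 0.5980 to horizon, guard not reached → x = (4.8118)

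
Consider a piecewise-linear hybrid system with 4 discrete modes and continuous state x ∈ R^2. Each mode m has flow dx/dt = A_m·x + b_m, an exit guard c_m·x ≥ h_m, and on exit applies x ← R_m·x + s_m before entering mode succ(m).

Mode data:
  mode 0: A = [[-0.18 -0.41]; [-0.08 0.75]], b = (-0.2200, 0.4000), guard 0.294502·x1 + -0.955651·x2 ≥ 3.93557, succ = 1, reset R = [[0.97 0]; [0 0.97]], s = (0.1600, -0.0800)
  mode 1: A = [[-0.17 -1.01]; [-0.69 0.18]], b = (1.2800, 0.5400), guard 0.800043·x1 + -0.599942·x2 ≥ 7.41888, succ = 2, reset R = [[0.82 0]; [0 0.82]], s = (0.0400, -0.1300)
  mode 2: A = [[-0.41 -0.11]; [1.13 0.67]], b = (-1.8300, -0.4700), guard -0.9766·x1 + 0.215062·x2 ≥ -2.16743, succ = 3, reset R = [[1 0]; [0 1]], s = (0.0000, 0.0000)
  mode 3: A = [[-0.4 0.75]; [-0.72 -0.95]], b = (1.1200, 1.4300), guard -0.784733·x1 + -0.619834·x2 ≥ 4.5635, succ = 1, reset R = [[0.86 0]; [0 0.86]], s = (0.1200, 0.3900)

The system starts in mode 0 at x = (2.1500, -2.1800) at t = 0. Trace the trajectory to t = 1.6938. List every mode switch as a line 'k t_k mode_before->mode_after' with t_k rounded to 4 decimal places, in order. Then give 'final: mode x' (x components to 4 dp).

Mode 0: guard c·x = 3.9356 hit at Δt = 0.6467 (t = 0.6467), x⁻ = (2.4633, -3.3591) → reset → x⁺ = (2.5494, -3.3383), jump to mode 1
Mode 1: guard c·x = 7.4189 hit at Δt = 0.6079 (t = 1.2546), x⁻ = (5.4426, -5.1081) → reset → x⁺ = (4.5029, -4.3187), jump to mode 2
Mode 2: flow for 0.4392 to horizon, guard not reached → x = (3.2028, -3.8047)

1 0.6467 0->1
2 1.2546 1->2
final: 2 3.2028 -3.8047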